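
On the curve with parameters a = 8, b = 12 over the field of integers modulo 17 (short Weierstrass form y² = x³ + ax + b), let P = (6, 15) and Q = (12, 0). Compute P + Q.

(6, 15) + (12, 0). λ = (0 - 15)/(12 - 6) ≡ 2/6 mod 17. 6⁻¹ ≡ 3 (mod 17), so λ ≡ 6.
  x = λ² - 6 - 12 = 36 - 18 ≡ 1; y = λ·(6 - 1) - 15 ≡ 15. → (1, 15)

(1, 15)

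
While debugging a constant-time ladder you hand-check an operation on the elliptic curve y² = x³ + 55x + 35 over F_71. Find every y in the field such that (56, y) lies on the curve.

x³ + 55x + 35 = 178731 ≡ 24 (mod 71).
Square roots of 24 mod 71: 33 and 38 (since 33² = 1089 ≡ 24).

33, 38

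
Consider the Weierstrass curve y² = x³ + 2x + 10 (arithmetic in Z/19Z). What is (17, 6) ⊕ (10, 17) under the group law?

(17, 6) + (10, 17). λ = (17 - 6)/(10 - 17) ≡ 11/12 mod 19. 12⁻¹ ≡ 8 (mod 19), so λ ≡ 12.
  x = λ² - 17 - 10 = 144 - 27 ≡ 3; y = λ·(17 - 3) - 6 ≡ 10. → (3, 10)

(3, 10)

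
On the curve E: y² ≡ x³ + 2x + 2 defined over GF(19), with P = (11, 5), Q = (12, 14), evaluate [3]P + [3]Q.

First 3P:
Repeated addition: build up to 3P.
2P: tangent at (11, 5): λ = (3·11² + 2)/(2·5) ≡ 4/10. 10⁻¹ ≡ 2 (mod 19) since 10·2 = 20 ≡ 1, so λ ≡ 4·2 ≡ 8.
  x = λ² - 11 - 11 = 64 - 22 ≡ 4; y = λ·(11 - 4) - 5 ≡ 13. → (4, 13)
3P: (4, 13) + (11, 5). λ = (5 - 13)/(11 - 4) ≡ 11/7 mod 19. 7⁻¹ ≡ 11 (mod 19) since 7·11 = 77 ≡ 1, so λ ≡ 7.
  x = λ² - 4 - 11 = 49 - 15 ≡ 15; y = λ·(4 - 15) - 13 ≡ 5. → (15, 5)
3P = (15, 5).
Next 3Q:
Repeated addition: build up to 3Q.
2Q: tangent at (12, 14): λ = (3·12² + 2)/(2·14) ≡ 16/9. 9⁻¹ ≡ 17 (mod 19) since 9·17 = 153 ≡ 1, so λ ≡ 16·17 ≡ 6.
  x = λ² - 12 - 12 = 36 - 24 ≡ 12; y = λ·(12 - 12) - 14 ≡ 5. → (12, 5)
3Q: (12, 5) + (12, 14): same x and y₁ ≡ -y₂, so the sum is O.
3Q = O.
Finally 3P + 3Q:
(15, 5) + O = (15, 5) (identity).

(15, 5)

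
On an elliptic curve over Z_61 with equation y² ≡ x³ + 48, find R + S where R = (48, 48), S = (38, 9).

(14, 48)

(48, 48) + (38, 9). λ = (9 - 48)/(38 - 48) ≡ 22/51 mod 61. 51⁻¹ ≡ 6 (mod 61), so λ ≡ 10.
  x = λ² - 48 - 38 = 100 - 86 ≡ 14; y = λ·(48 - 14) - 48 ≡ 48. → (14, 48)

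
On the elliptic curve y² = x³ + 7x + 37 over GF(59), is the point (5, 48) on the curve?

y² = 48² ≡ 3; x³ + 7x + 37 = 197 ≡ 20 (mod 59). 3 ≠ 20.

no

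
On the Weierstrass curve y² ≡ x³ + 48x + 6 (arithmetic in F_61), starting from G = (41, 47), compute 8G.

Repeated addition: build up to 8G.
2G: tangent at (41, 47): λ = (3·41² + 48)/(2·47) ≡ 28/33. 33⁻¹ ≡ 37 (mod 61) since 33·37 = 1221 ≡ 1, so λ ≡ 28·37 ≡ 60.
  x = λ² - 41 - 41 = 3600 - 82 ≡ 41; y = λ·(41 - 41) - 47 ≡ 14. → (41, 14)
3G: (41, 14) + (41, 47): same x and y₁ ≡ -y₂, so the sum is O.
4G: O + (41, 47) = (41, 47) (identity).
5G: tangent at (41, 47): λ = (3·41² + 48)/(2·47) ≡ 28/33. 33⁻¹ ≡ 37 (mod 61), so λ ≡ 28·37 ≡ 60.
  x = λ² - 41 - 41 = 3600 - 82 ≡ 41; y = λ·(41 - 41) - 47 ≡ 14. → (41, 14)
6G: (41, 14) + (41, 47): same x and y₁ ≡ -y₂, so the sum is O.
7G: O + (41, 47) = (41, 47) (identity).
8G: tangent at (41, 47): λ = (3·41² + 48)/(2·47) ≡ 28/33. 33⁻¹ ≡ 37 (mod 61) since 33·37 = 1221 ≡ 1, so λ ≡ 28·37 ≡ 60.
  x = λ² - 41 - 41 = 3600 - 82 ≡ 41; y = λ·(41 - 41) - 47 ≡ 14. → (41, 14)

(41, 14)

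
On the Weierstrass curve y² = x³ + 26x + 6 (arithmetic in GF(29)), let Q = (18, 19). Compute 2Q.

tangent at (18, 19): λ = (3·18² + 26)/(2·19) ≡ 12/9. 9⁻¹ ≡ 13 (mod 29) since 9·13 = 117 ≡ 1, so λ ≡ 12·13 ≡ 11.
  x = λ² - 18 - 18 = 121 - 36 ≡ 27; y = λ·(18 - 27) - 19 ≡ 27. → (27, 27)

(27, 27)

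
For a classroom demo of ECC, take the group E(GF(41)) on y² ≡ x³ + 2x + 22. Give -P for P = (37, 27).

(37, 14)

-(37, 27) = (37, -27 mod 41) = (37, 14).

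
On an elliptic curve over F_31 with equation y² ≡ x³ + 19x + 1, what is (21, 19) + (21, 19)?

tangent at (21, 19): λ = (3·21² + 19)/(2·19) ≡ 9/7. 7⁻¹ ≡ 9 (mod 31) since 7·9 = 63 ≡ 1, so λ ≡ 9·9 ≡ 19.
  x = λ² - 21 - 21 = 361 - 42 ≡ 9; y = λ·(21 - 9) - 19 ≡ 23. → (9, 23)

(9, 23)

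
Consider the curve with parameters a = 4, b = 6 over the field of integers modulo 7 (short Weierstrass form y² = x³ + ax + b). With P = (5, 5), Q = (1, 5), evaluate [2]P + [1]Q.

(2, 6)

First 2P:
Repeated addition: build up to 2P.
2P: tangent at (5, 5): λ = (3·5² + 4)/(2·5) ≡ 2/3. 3⁻¹ ≡ 5 (mod 7) since 3·5 = 15 ≡ 1, so λ ≡ 2·5 ≡ 3.
  x = λ² - 5 - 5 = 9 - 10 ≡ 6; y = λ·(5 - 6) - 5 ≡ 6. → (6, 6)
2P = (6, 6).
Finally 2P + Q:
(6, 6) + (1, 5). λ = (5 - 6)/(1 - 6) ≡ 6/2 mod 7. 2⁻¹ ≡ 4 (mod 7) since 2·4 = 8 ≡ 1, so λ ≡ 3.
  x = λ² - 6 - 1 = 9 - 7 ≡ 2; y = λ·(6 - 2) - 6 ≡ 6. → (2, 6)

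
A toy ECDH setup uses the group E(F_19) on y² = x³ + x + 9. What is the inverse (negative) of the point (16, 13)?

-(16, 13) = (16, -13 mod 19) = (16, 6).

(16, 6)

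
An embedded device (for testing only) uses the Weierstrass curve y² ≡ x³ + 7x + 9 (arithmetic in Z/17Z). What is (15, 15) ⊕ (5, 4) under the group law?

(13, 11)

(15, 15) + (5, 4). λ = (4 - 15)/(5 - 15) ≡ 6/7 mod 17. 7⁻¹ ≡ 5 (mod 17), so λ ≡ 13.
  x = λ² - 15 - 5 = 169 - 20 ≡ 13; y = λ·(15 - 13) - 15 ≡ 11. → (13, 11)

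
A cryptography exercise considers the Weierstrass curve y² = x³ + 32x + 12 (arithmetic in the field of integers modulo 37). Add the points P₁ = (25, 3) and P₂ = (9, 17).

(25, 3) + (9, 17). λ = (17 - 3)/(9 - 25) ≡ 14/21 mod 37. 21⁻¹ ≡ 30 (mod 37), so λ ≡ 13.
  x = λ² - 25 - 9 = 169 - 34 ≡ 24; y = λ·(25 - 24) - 3 ≡ 10. → (24, 10)

(24, 10)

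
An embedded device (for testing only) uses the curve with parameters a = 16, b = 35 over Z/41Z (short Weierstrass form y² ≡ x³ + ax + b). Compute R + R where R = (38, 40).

tangent at (38, 40): λ = (3·38² + 16)/(2·40) ≡ 2/39. 39⁻¹ ≡ 20 (mod 41) since 39·20 = 780 ≡ 1, so λ ≡ 2·20 ≡ 40.
  x = λ² - 38 - 38 = 1600 - 76 ≡ 7; y = λ·(38 - 7) - 40 ≡ 11. → (7, 11)

(7, 11)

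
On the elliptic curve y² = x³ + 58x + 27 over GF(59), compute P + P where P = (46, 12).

(53, 42)

tangent at (46, 12): λ = (3·46² + 58)/(2·12) ≡ 34/24. 24⁻¹ ≡ 32 (mod 59), so λ ≡ 34·32 ≡ 26.
  x = λ² - 46 - 46 = 676 - 92 ≡ 53; y = λ·(46 - 53) - 12 ≡ 42. → (53, 42)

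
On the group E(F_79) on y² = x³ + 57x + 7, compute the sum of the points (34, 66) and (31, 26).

(25, 54)

(34, 66) + (31, 26). λ = (26 - 66)/(31 - 34) ≡ 39/76 mod 79. 76⁻¹ ≡ 26 (mod 79), so λ ≡ 66.
  x = λ² - 34 - 31 = 4356 - 65 ≡ 25; y = λ·(34 - 25) - 66 ≡ 54. → (25, 54)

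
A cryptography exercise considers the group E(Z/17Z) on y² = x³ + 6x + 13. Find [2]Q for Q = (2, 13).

(0, 8)

tangent at (2, 13): λ = (3·2² + 6)/(2·13) ≡ 1/9. 9⁻¹ ≡ 2 (mod 17) since 9·2 = 18 ≡ 1, so λ ≡ 1·2 ≡ 2.
  x = λ² - 2 - 2 = 4 - 4 ≡ 0; y = λ·(2 - 0) - 13 ≡ 8. → (0, 8)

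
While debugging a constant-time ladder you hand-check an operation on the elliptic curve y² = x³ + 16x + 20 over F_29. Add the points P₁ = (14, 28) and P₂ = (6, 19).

(14, 28) + (6, 19). λ = (19 - 28)/(6 - 14) ≡ 20/21 mod 29. 21⁻¹ ≡ 18 (mod 29) since 21·18 = 378 ≡ 1, so λ ≡ 12.
  x = λ² - 14 - 6 = 144 - 20 ≡ 8; y = λ·(14 - 8) - 28 ≡ 15. → (8, 15)

(8, 15)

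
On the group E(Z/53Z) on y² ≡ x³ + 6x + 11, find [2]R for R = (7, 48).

tangent at (7, 48): λ = (3·7² + 6)/(2·48) ≡ 47/43. 43⁻¹ ≡ 37 (mod 53), so λ ≡ 47·37 ≡ 43.
  x = λ² - 7 - 7 = 1849 - 14 ≡ 33; y = λ·(7 - 33) - 48 ≡ 0. → (33, 0)

(33, 0)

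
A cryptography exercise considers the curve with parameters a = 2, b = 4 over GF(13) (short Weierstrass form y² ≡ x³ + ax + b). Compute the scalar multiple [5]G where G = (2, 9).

Double-and-add on 5 = (101)₂. Start with G = (2, 9) for the leading 1-bit.
double: tangent at (2, 9): λ = (3·2² + 2)/(2·9) ≡ 1/5. 5⁻¹ ≡ 8 (mod 13), so λ ≡ 1·8 ≡ 8.
  x = λ² - 2 - 2 = 64 - 4 ≡ 8; y = λ·(2 - 8) - 9 ≡ 8. → (8, 8)
double: tangent at (8, 8): λ = (3·8² + 2)/(2·8) ≡ 12/3. 3⁻¹ ≡ 9 (mod 13) since 3·9 = 27 ≡ 1, so λ ≡ 12·9 ≡ 4.
  x = λ² - 8 - 8 = 16 - 16 ≡ 0; y = λ·(8 - 0) - 8 ≡ 11. → (0, 11)
add G: (0, 11) + (2, 9). λ = (9 - 11)/(2 - 0) ≡ 11/2 mod 13. 2⁻¹ ≡ 7 (mod 13), so λ ≡ 12.
  x = λ² - 0 - 2 = 144 - 2 ≡ 12; y = λ·(0 - 12) - 11 ≡ 1. → (12, 1)

(12, 1)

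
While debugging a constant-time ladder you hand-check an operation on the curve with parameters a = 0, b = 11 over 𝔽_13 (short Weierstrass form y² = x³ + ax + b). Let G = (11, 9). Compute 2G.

tangent at (11, 9): λ = (3·11² + 0)/(2·9) ≡ 12/5. 5⁻¹ ≡ 8 (mod 13), so λ ≡ 12·8 ≡ 5.
  x = λ² - 11 - 11 = 25 - 22 ≡ 3; y = λ·(11 - 3) - 9 ≡ 5. → (3, 5)

(3, 5)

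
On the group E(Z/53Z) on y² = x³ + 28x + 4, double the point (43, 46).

tangent at (43, 46): λ = (3·43² + 28)/(2·46) ≡ 10/39. 39⁻¹ ≡ 34 (mod 53), so λ ≡ 10·34 ≡ 22.
  x = λ² - 43 - 43 = 484 - 86 ≡ 27; y = λ·(43 - 27) - 46 ≡ 41. → (27, 41)

(27, 41)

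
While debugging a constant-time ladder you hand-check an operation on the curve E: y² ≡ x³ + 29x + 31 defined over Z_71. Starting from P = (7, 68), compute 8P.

Double-and-add on 8 = (1000)₂. Start with P = (7, 68) for the leading 1-bit.
double: tangent at (7, 68): λ = (3·7² + 29)/(2·68) ≡ 34/65. 65⁻¹ ≡ 59 (mod 71) since 65·59 = 3835 ≡ 1, so λ ≡ 34·59 ≡ 18.
  x = λ² - 7 - 7 = 324 - 14 ≡ 26; y = λ·(7 - 26) - 68 ≡ 16. → (26, 16)
double: tangent at (26, 16): λ = (3·26² + 29)/(2·16) ≡ 69/32. 32⁻¹ ≡ 20 (mod 71), so λ ≡ 69·20 ≡ 31.
  x = λ² - 26 - 26 = 961 - 52 ≡ 57; y = λ·(26 - 57) - 16 ≡ 17. → (57, 17)
double: tangent at (57, 17): λ = (3·57² + 29)/(2·17) ≡ 49/34. 34⁻¹ ≡ 23 (mod 71) since 34·23 = 782 ≡ 1, so λ ≡ 49·23 ≡ 62.
  x = λ² - 57 - 57 = 3844 - 114 ≡ 38; y = λ·(57 - 38) - 17 ≡ 25. → (38, 25)

(38, 25)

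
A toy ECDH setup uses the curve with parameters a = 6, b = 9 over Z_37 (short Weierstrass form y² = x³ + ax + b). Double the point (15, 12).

(23, 20)

tangent at (15, 12): λ = (3·15² + 6)/(2·12) ≡ 15/24. 24⁻¹ ≡ 17 (mod 37), so λ ≡ 15·17 ≡ 33.
  x = λ² - 15 - 15 = 1089 - 30 ≡ 23; y = λ·(15 - 23) - 12 ≡ 20. → (23, 20)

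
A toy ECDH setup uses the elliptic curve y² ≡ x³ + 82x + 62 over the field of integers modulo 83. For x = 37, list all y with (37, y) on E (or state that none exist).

31, 52

x³ + 82x + 62 = 53749 ≡ 48 (mod 83).
Square roots of 48 mod 83: 31 and 52 (since 31² = 961 ≡ 48).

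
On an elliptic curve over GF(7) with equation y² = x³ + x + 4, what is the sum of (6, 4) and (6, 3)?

O

The two points share x = 6 and their y-coordinates satisfy 4 + 3 ≡ 0 (mod 7), so they are inverses. Their sum is 𝒪.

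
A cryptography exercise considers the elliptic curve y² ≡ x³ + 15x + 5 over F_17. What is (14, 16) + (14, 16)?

tangent at (14, 16): λ = (3·14² + 15)/(2·16) ≡ 8/15. 15⁻¹ ≡ 8 (mod 17) since 15·8 = 120 ≡ 1, so λ ≡ 8·8 ≡ 13.
  x = λ² - 14 - 14 = 169 - 28 ≡ 5; y = λ·(14 - 5) - 16 ≡ 16. → (5, 16)

(5, 16)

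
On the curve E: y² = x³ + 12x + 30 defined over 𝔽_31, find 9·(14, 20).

Write G = (14, 20).
Repeated addition: build up to 9G.
2G: tangent at (14, 20): λ = (3·14² + 12)/(2·20) ≡ 11/9. 9⁻¹ ≡ 7 (mod 31), so λ ≡ 11·7 ≡ 15.
  x = λ² - 14 - 14 = 225 - 28 ≡ 11; y = λ·(14 - 11) - 20 ≡ 25. → (11, 25)
3G: (11, 25) + (14, 20). λ = (20 - 25)/(14 - 11) ≡ 26/3 mod 31. 3⁻¹ ≡ 21 (mod 31), so λ ≡ 19.
  x = λ² - 11 - 14 = 361 - 25 ≡ 26; y = λ·(11 - 26) - 25 ≡ 0. → (26, 0)
4G: (26, 0) + (14, 20). λ = (20 - 0)/(14 - 26) ≡ 20/19 mod 31. 19⁻¹ ≡ 18 (mod 31) since 19·18 = 342 ≡ 1, so λ ≡ 19.
  x = λ² - 26 - 14 = 361 - 40 ≡ 11; y = λ·(26 - 11) - 0 ≡ 6. → (11, 6)
5G: (11, 6) + (14, 20). λ = (20 - 6)/(14 - 11) ≡ 14/3 mod 31. 3⁻¹ ≡ 21 (mod 31), so λ ≡ 15.
  x = λ² - 11 - 14 = 225 - 25 ≡ 14; y = λ·(11 - 14) - 6 ≡ 11. → (14, 11)
6G: (14, 11) + (14, 20): same x and y₁ ≡ -y₂, so the sum is ∞.
7G: ∞ + (14, 20) = (14, 20) (identity).
8G: tangent at (14, 20): λ = (3·14² + 12)/(2·20) ≡ 11/9. 9⁻¹ ≡ 7 (mod 31), so λ ≡ 11·7 ≡ 15.
  x = λ² - 14 - 14 = 225 - 28 ≡ 11; y = λ·(14 - 11) - 20 ≡ 25. → (11, 25)
9G: (11, 25) + (14, 20). λ = (20 - 25)/(14 - 11) ≡ 26/3 mod 31. 3⁻¹ ≡ 21 (mod 31), so λ ≡ 19.
  x = λ² - 11 - 14 = 361 - 25 ≡ 26; y = λ·(11 - 26) - 25 ≡ 0. → (26, 0)

(26, 0)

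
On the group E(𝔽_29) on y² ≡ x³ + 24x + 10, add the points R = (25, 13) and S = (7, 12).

(25, 13) + (7, 12). λ = (12 - 13)/(7 - 25) ≡ 28/11 mod 29. 11⁻¹ ≡ 8 (mod 29), so λ ≡ 21.
  x = λ² - 25 - 7 = 441 - 32 ≡ 3; y = λ·(25 - 3) - 13 ≡ 14. → (3, 14)

(3, 14)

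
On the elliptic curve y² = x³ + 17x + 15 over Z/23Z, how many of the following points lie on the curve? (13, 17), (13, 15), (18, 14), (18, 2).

(13, 17): 17² ≡ 13, rhs ≡ 18 → off.
(13, 15): 15² ≡ 18, rhs ≡ 18 → on.
(18, 14): 14² ≡ 12, rhs ≡ 12 → on.
(18, 2): 2² ≡ 4, rhs ≡ 12 → off.

2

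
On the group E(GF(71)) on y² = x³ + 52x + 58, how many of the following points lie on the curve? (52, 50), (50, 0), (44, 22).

(52, 50): 50² ≡ 15, rhs ≡ 21 → off.
(50, 0): 0² ≡ 0, rhs ≡ 0 → on.
(44, 22): 22² ≡ 58, rhs ≡ 58 → on.

2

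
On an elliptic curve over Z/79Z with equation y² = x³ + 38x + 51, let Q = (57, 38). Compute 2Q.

tangent at (57, 38): λ = (3·57² + 38)/(2·38) ≡ 68/76. 76⁻¹ ≡ 26 (mod 79) since 76·26 = 1976 ≡ 1, so λ ≡ 68·26 ≡ 30.
  x = λ² - 57 - 57 = 900 - 114 ≡ 75; y = λ·(57 - 75) - 38 ≡ 54. → (75, 54)

(75, 54)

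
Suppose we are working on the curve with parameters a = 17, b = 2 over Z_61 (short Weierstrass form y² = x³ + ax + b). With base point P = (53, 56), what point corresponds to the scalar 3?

(51, 28)

Repeated addition: build up to 3P.
2P: tangent at (53, 56): λ = (3·53² + 17)/(2·56) ≡ 26/51. 51⁻¹ ≡ 6 (mod 61), so λ ≡ 26·6 ≡ 34.
  x = λ² - 53 - 53 = 1156 - 106 ≡ 13; y = λ·(53 - 13) - 56 ≡ 23. → (13, 23)
3P: (13, 23) + (53, 56). λ = (56 - 23)/(53 - 13) ≡ 33/40 mod 61. 40⁻¹ ≡ 29 (mod 61), so λ ≡ 42.
  x = λ² - 13 - 53 = 1764 - 66 ≡ 51; y = λ·(13 - 51) - 23 ≡ 28. → (51, 28)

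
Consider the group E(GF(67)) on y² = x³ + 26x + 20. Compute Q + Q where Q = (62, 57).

(35, 11)

tangent at (62, 57): λ = (3·62² + 26)/(2·57) ≡ 34/47. 47⁻¹ ≡ 10 (mod 67) since 47·10 = 470 ≡ 1, so λ ≡ 34·10 ≡ 5.
  x = λ² - 62 - 62 = 25 - 124 ≡ 35; y = λ·(62 - 35) - 57 ≡ 11. → (35, 11)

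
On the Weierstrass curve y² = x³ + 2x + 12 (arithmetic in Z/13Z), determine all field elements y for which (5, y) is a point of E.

x³ + 2x + 12 = 147 ≡ 4 (mod 13).
Square roots of 4 mod 13: 2 and 11 (since 2² = 4 ≡ 4).

2, 11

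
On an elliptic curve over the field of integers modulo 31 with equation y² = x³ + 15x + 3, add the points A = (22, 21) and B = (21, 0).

(22, 21) + (21, 0). λ = (0 - 21)/(21 - 22) ≡ 10/30 mod 31. 30⁻¹ ≡ 30 (mod 31) since 30·30 = 900 ≡ 1, so λ ≡ 21.
  x = λ² - 22 - 21 = 441 - 43 ≡ 26; y = λ·(22 - 26) - 21 ≡ 19. → (26, 19)

(26, 19)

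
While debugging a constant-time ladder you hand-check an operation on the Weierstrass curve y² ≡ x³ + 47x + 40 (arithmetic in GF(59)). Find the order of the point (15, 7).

2P: tangent at (15, 7): λ = (3·15² + 47)/(2·7) ≡ 14/14. 14⁻¹ ≡ 38 (mod 59), so λ ≡ 14·38 ≡ 1.
  x = λ² - 15 - 15 = 1 - 30 ≡ 30; y = λ·(15 - 30) - 7 ≡ 37. → (30, 37)
3P: (30, 37) + (15, 7). λ = (7 - 37)/(15 - 30) ≡ 29/44 mod 59. 44⁻¹ ≡ 55 (mod 59), so λ ≡ 2.
  x = λ² - 30 - 15 = 4 - 45 ≡ 18; y = λ·(30 - 18) - 37 ≡ 46. → (18, 46)
4P: (18, 46) + (15, 7). λ = (7 - 46)/(15 - 18) ≡ 20/56 mod 59. 56⁻¹ ≡ 39 (mod 59), so λ ≡ 13.
  x = λ² - 18 - 15 = 169 - 33 ≡ 18; y = λ·(18 - 18) - 46 ≡ 13. → (18, 13)
5P: (18, 13) + (15, 7). λ = (7 - 13)/(15 - 18) ≡ 53/56 mod 59. 56⁻¹ ≡ 39 (mod 59) since 56·39 = 2184 ≡ 1, so λ ≡ 2.
  x = λ² - 18 - 15 = 4 - 33 ≡ 30; y = λ·(18 - 30) - 13 ≡ 22. → (30, 22)
6P: (30, 22) + (15, 7). λ = (7 - 22)/(15 - 30) ≡ 44/44 mod 59. 44⁻¹ ≡ 55 (mod 59), so λ ≡ 1.
  x = λ² - 30 - 15 = 1 - 45 ≡ 15; y = λ·(30 - 15) - 22 ≡ 52. → (15, 52)
7P: (15, 52) + (15, 7): same x and y₁ ≡ -y₂, so the sum is the point at infinity.
7P = the point at infinity, so the order is 7.

7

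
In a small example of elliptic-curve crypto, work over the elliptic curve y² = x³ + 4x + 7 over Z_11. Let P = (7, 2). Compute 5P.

Double-and-add on 5 = (101)₂. Start with P = (7, 2) for the leading 1-bit.
double: tangent at (7, 2): λ = (3·7² + 4)/(2·2) ≡ 8/4. 4⁻¹ ≡ 3 (mod 11) since 4·3 = 12 ≡ 1, so λ ≡ 8·3 ≡ 2.
  x = λ² - 7 - 7 = 4 - 14 ≡ 1; y = λ·(7 - 1) - 2 ≡ 10. → (1, 10)
double: tangent at (1, 10): λ = (3·1² + 4)/(2·10) ≡ 7/9. 9⁻¹ ≡ 5 (mod 11), so λ ≡ 7·5 ≡ 2.
  x = λ² - 1 - 1 = 4 - 2 ≡ 2; y = λ·(1 - 2) - 10 ≡ 10. → (2, 10)
add P: (2, 10) + (7, 2). λ = (2 - 10)/(7 - 2) ≡ 3/5 mod 11. 5⁻¹ ≡ 9 (mod 11) since 5·9 = 45 ≡ 1, so λ ≡ 5.
  x = λ² - 2 - 7 = 25 - 9 ≡ 5; y = λ·(2 - 5) - 10 ≡ 8. → (5, 8)

(5, 8)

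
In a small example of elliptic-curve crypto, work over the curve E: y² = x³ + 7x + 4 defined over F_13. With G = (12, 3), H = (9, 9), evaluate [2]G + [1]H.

First 2G:
Repeated addition: build up to 2G.
2G: tangent at (12, 3): λ = (3·12² + 7)/(2·3) ≡ 10/6. 6⁻¹ ≡ 11 (mod 13), so λ ≡ 10·11 ≡ 6.
  x = λ² - 12 - 12 = 36 - 24 ≡ 12; y = λ·(12 - 12) - 3 ≡ 10. → (12, 10)
2G = (12, 10).
Finally 2G + H:
(12, 10) + (9, 9). λ = (9 - 10)/(9 - 12) ≡ 12/10 mod 13. 10⁻¹ ≡ 4 (mod 13) since 10·4 = 40 ≡ 1, so λ ≡ 9.
  x = λ² - 12 - 9 = 81 - 21 ≡ 8; y = λ·(12 - 8) - 10 ≡ 0. → (8, 0)

(8, 0)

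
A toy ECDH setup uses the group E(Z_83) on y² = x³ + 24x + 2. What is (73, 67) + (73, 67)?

tangent at (73, 67): λ = (3·73² + 24)/(2·67) ≡ 75/51. 51⁻¹ ≡ 70 (mod 83) since 51·70 = 3570 ≡ 1, so λ ≡ 75·70 ≡ 21.
  x = λ² - 73 - 73 = 441 - 146 ≡ 46; y = λ·(73 - 46) - 67 ≡ 2. → (46, 2)

(46, 2)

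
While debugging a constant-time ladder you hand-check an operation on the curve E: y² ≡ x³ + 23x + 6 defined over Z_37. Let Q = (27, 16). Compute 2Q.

(24, 27)

tangent at (27, 16): λ = (3·27² + 23)/(2·16) ≡ 27/32. 32⁻¹ ≡ 22 (mod 37), so λ ≡ 27·22 ≡ 2.
  x = λ² - 27 - 27 = 4 - 54 ≡ 24; y = λ·(27 - 24) - 16 ≡ 27. → (24, 27)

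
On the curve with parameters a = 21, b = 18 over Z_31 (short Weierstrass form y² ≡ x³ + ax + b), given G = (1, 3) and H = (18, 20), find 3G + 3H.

First 3G:
Repeated addition: build up to 3G.
2G: tangent at (1, 3): λ = (3·1² + 21)/(2·3) ≡ 24/6. 6⁻¹ ≡ 26 (mod 31), so λ ≡ 24·26 ≡ 4.
  x = λ² - 1 - 1 = 16 - 2 ≡ 14; y = λ·(1 - 14) - 3 ≡ 7. → (14, 7)
3G: (14, 7) + (1, 3). λ = (3 - 7)/(1 - 14) ≡ 27/18 mod 31. 18⁻¹ ≡ 19 (mod 31) since 18·19 = 342 ≡ 1, so λ ≡ 17.
  x = λ² - 14 - 1 = 289 - 15 ≡ 26; y = λ·(14 - 26) - 7 ≡ 6. → (26, 6)
3G = (26, 6).
Next 3H:
Repeated addition: build up to 3H.
2H: tangent at (18, 20): λ = (3·18² + 21)/(2·20) ≡ 1/9. 9⁻¹ ≡ 7 (mod 31), so λ ≡ 1·7 ≡ 7.
  x = λ² - 18 - 18 = 49 - 36 ≡ 13; y = λ·(18 - 13) - 20 ≡ 15. → (13, 15)
3H: (13, 15) + (18, 20). λ = (20 - 15)/(18 - 13) ≡ 5/5 mod 31. 5⁻¹ ≡ 25 (mod 31), so λ ≡ 1.
  x = λ² - 13 - 18 = 1 - 31 ≡ 1; y = λ·(13 - 1) - 15 ≡ 28. → (1, 28)
3H = (1, 28).
Finally 3G + 3H:
(26, 6) + (1, 28). λ = (28 - 6)/(1 - 26) ≡ 22/6 mod 31. 6⁻¹ ≡ 26 (mod 31), so λ ≡ 14.
  x = λ² - 26 - 1 = 196 - 27 ≡ 14; y = λ·(26 - 14) - 6 ≡ 7. → (14, 7)

(14, 7)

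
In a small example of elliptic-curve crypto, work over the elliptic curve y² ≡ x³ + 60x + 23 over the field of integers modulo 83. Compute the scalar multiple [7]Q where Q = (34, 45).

Double-and-add on 7 = (111)₂. Start with Q = (34, 45) for the leading 1-bit.
double: tangent at (34, 45): λ = (3·34² + 60)/(2·45) ≡ 42/7. 7⁻¹ ≡ 12 (mod 83), so λ ≡ 42·12 ≡ 6.
  x = λ² - 34 - 34 = 36 - 68 ≡ 51; y = λ·(34 - 51) - 45 ≡ 19. → (51, 19)
add Q: (51, 19) + (34, 45). λ = (45 - 19)/(34 - 51) ≡ 26/66 mod 83. 66⁻¹ ≡ 39 (mod 83), so λ ≡ 18.
  x = λ² - 51 - 34 = 324 - 85 ≡ 73; y = λ·(51 - 73) - 19 ≡ 0. → (73, 0)
double: (73, 0) + (73, 0): same x and y₁ ≡ -y₂, so the sum is ∞.
add Q: ∞ + (34, 45) = (34, 45) (identity).

(34, 45)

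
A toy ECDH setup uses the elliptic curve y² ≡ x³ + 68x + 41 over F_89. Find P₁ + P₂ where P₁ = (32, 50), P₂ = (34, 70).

(32, 50) + (34, 70). λ = (70 - 50)/(34 - 32) ≡ 20/2 mod 89. 2⁻¹ ≡ 45 (mod 89), so λ ≡ 10.
  x = λ² - 32 - 34 = 100 - 66 ≡ 34; y = λ·(32 - 34) - 50 ≡ 19. → (34, 19)

(34, 19)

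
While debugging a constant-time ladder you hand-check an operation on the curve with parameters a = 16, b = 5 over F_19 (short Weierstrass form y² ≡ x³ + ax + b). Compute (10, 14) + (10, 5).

O

The two points share x = 10 and their y-coordinates satisfy 14 + 5 ≡ 0 (mod 19), so they are inverses. Their sum is ∞.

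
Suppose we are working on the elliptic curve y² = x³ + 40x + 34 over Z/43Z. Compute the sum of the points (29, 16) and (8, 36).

(29, 16) + (8, 36). λ = (36 - 16)/(8 - 29) ≡ 20/22 mod 43. 22⁻¹ ≡ 2 (mod 43), so λ ≡ 40.
  x = λ² - 29 - 8 = 1600 - 37 ≡ 15; y = λ·(29 - 15) - 16 ≡ 28. → (15, 28)

(15, 28)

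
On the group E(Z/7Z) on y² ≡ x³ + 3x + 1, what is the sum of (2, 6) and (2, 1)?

The two points share x = 2 and their y-coordinates satisfy 6 + 1 ≡ 0 (mod 7), so they are inverses. Their sum is the point at infinity.

O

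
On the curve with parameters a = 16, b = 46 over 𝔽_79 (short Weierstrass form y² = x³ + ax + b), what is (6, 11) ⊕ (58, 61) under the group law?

(6, 11) + (58, 61). λ = (61 - 11)/(58 - 6) ≡ 50/52 mod 79. 52⁻¹ ≡ 38 (mod 79), so λ ≡ 4.
  x = λ² - 6 - 58 = 16 - 64 ≡ 31; y = λ·(6 - 31) - 11 ≡ 47. → (31, 47)

(31, 47)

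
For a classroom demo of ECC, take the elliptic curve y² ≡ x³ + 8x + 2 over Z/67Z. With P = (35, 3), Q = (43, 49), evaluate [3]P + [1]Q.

(61, 41)

First 3P:
Repeated addition: build up to 3P.
2P: tangent at (35, 3): λ = (3·35² + 8)/(2·3) ≡ 65/6. 6⁻¹ ≡ 56 (mod 67), so λ ≡ 65·56 ≡ 22.
  x = λ² - 35 - 35 = 484 - 70 ≡ 12; y = λ·(35 - 12) - 3 ≡ 34. → (12, 34)
3P: (12, 34) + (35, 3). λ = (3 - 34)/(35 - 12) ≡ 36/23 mod 67. 23⁻¹ ≡ 35 (mod 67) since 23·35 = 805 ≡ 1, so λ ≡ 54.
  x = λ² - 12 - 35 = 2916 - 47 ≡ 55; y = λ·(12 - 55) - 34 ≡ 56. → (55, 56)
3P = (55, 56).
Finally 3P + Q:
(55, 56) + (43, 49). λ = (49 - 56)/(43 - 55) ≡ 60/55 mod 67. 55⁻¹ ≡ 39 (mod 67) since 55·39 = 2145 ≡ 1, so λ ≡ 62.
  x = λ² - 55 - 43 = 3844 - 98 ≡ 61; y = λ·(55 - 61) - 56 ≡ 41. → (61, 41)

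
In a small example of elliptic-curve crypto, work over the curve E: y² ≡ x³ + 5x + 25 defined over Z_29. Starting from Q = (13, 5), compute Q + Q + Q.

(5, 28)

Repeated addition: build up to 3Q.
2Q: tangent at (13, 5): λ = (3·13² + 5)/(2·5) ≡ 19/10. 10⁻¹ ≡ 3 (mod 29), so λ ≡ 19·3 ≡ 28.
  x = λ² - 13 - 13 = 784 - 26 ≡ 4; y = λ·(13 - 4) - 5 ≡ 15. → (4, 15)
3Q: (4, 15) + (13, 5). λ = (5 - 15)/(13 - 4) ≡ 19/9 mod 29. 9⁻¹ ≡ 13 (mod 29), so λ ≡ 15.
  x = λ² - 4 - 13 = 225 - 17 ≡ 5; y = λ·(4 - 5) - 15 ≡ 28. → (5, 28)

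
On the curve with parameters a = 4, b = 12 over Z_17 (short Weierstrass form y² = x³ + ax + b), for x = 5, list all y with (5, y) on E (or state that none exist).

x³ + 4x + 12 = 157 ≡ 4 (mod 17).
Square roots of 4 mod 17: 2 and 15 (since 2² = 4 ≡ 4).

2, 15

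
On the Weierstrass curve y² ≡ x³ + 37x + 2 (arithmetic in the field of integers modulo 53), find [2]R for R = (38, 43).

tangent at (38, 43): λ = (3·38² + 37)/(2·43) ≡ 23/33. 33⁻¹ ≡ 45 (mod 53) since 33·45 = 1485 ≡ 1, so λ ≡ 23·45 ≡ 28.
  x = λ² - 38 - 38 = 784 - 76 ≡ 19; y = λ·(38 - 19) - 43 ≡ 12. → (19, 12)

(19, 12)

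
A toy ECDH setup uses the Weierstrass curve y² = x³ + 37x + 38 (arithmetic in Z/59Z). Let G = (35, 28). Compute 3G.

(15, 30)

Repeated addition: build up to 3G.
2G: tangent at (35, 28): λ = (3·35² + 37)/(2·28) ≡ 54/56. 56⁻¹ ≡ 39 (mod 59), so λ ≡ 54·39 ≡ 41.
  x = λ² - 35 - 35 = 1681 - 70 ≡ 18; y = λ·(35 - 18) - 28 ≡ 20. → (18, 20)
3G: (18, 20) + (35, 28). λ = (28 - 20)/(35 - 18) ≡ 8/17 mod 59. 17⁻¹ ≡ 7 (mod 59), so λ ≡ 56.
  x = λ² - 18 - 35 = 3136 - 53 ≡ 15; y = λ·(18 - 15) - 20 ≡ 30. → (15, 30)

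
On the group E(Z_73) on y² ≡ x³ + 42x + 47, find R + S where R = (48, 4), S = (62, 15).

(48, 4) + (62, 15). λ = (15 - 4)/(62 - 48) ≡ 11/14 mod 73. 14⁻¹ ≡ 47 (mod 73), so λ ≡ 6.
  x = λ² - 48 - 62 = 36 - 110 ≡ 72; y = λ·(48 - 72) - 4 ≡ 71. → (72, 71)

(72, 71)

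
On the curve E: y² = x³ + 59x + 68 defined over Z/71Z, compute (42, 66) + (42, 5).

The two points share x = 42 and their y-coordinates satisfy 66 + 5 ≡ 0 (mod 71), so they are inverses. Their sum is ∞.

O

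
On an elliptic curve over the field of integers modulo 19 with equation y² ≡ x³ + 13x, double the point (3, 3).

tangent at (3, 3): λ = (3·3² + 13)/(2·3) ≡ 2/6. 6⁻¹ ≡ 16 (mod 19), so λ ≡ 2·16 ≡ 13.
  x = λ² - 3 - 3 = 169 - 6 ≡ 11; y = λ·(3 - 11) - 3 ≡ 7. → (11, 7)

(11, 7)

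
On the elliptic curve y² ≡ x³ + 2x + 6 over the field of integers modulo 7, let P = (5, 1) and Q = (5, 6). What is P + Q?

The two points share x = 5 and their y-coordinates satisfy 1 + 6 ≡ 0 (mod 7), so they are inverses. Their sum is O.

O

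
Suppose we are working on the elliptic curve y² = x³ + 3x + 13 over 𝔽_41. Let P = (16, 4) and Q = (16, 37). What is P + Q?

O

The two points share x = 16 and their y-coordinates satisfy 4 + 37 ≡ 0 (mod 41), so they are inverses. Their sum is the point at infinity.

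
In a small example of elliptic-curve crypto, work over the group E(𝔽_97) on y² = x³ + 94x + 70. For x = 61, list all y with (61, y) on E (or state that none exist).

x³ + 94x + 70 = 232785 ≡ 82 (mod 97).
82 is a non-residue mod 97; no y exists.

none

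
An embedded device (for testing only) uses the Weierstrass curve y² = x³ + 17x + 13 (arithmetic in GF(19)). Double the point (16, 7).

(12, 11)

tangent at (16, 7): λ = (3·16² + 17)/(2·7) ≡ 6/14. 14⁻¹ ≡ 15 (mod 19) since 14·15 = 210 ≡ 1, so λ ≡ 6·15 ≡ 14.
  x = λ² - 16 - 16 = 196 - 32 ≡ 12; y = λ·(16 - 12) - 7 ≡ 11. → (12, 11)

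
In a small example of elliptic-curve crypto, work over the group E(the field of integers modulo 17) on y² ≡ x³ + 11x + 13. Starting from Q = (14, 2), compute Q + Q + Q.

(0, 9)

Repeated addition: build up to 3Q.
2Q: tangent at (14, 2): λ = (3·14² + 11)/(2·2) ≡ 4/4. 4⁻¹ ≡ 13 (mod 17), so λ ≡ 4·13 ≡ 1.
  x = λ² - 14 - 14 = 1 - 28 ≡ 7; y = λ·(14 - 7) - 2 ≡ 5. → (7, 5)
3Q: (7, 5) + (14, 2). λ = (2 - 5)/(14 - 7) ≡ 14/7 mod 17. 7⁻¹ ≡ 5 (mod 17) since 7·5 = 35 ≡ 1, so λ ≡ 2.
  x = λ² - 7 - 14 = 4 - 21 ≡ 0; y = λ·(7 - 0) - 5 ≡ 9. → (0, 9)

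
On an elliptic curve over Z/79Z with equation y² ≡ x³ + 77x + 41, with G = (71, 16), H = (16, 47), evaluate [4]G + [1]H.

(30, 68)

First 4G:
Double-and-add on 4 = (100)₂. Start with G = (71, 16) for the leading 1-bit.
double: tangent at (71, 16): λ = (3·71² + 77)/(2·16) ≡ 32/32. 32⁻¹ ≡ 42 (mod 79), so λ ≡ 32·42 ≡ 1.
  x = λ² - 71 - 71 = 1 - 142 ≡ 17; y = λ·(71 - 17) - 16 ≡ 38. → (17, 38)
double: tangent at (17, 38): λ = (3·17² + 77)/(2·38) ≡ 75/76. 76⁻¹ ≡ 26 (mod 79), so λ ≡ 75·26 ≡ 54.
  x = λ² - 17 - 17 = 2916 - 34 ≡ 38; y = λ·(17 - 38) - 38 ≡ 13. → (38, 13)
4G = (38, 13).
Finally 4G + H:
(38, 13) + (16, 47). λ = (47 - 13)/(16 - 38) ≡ 34/57 mod 79. 57⁻¹ ≡ 61 (mod 79), so λ ≡ 20.
  x = λ² - 38 - 16 = 400 - 54 ≡ 30; y = λ·(38 - 30) - 13 ≡ 68. → (30, 68)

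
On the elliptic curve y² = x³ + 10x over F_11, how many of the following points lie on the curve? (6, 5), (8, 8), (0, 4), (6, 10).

(6, 5): 5² ≡ 3, rhs ≡ 1 → off.
(8, 8): 8² ≡ 9, rhs ≡ 9 → on.
(0, 4): 4² ≡ 5, rhs ≡ 0 → off.
(6, 10): 10² ≡ 1, rhs ≡ 1 → on.

2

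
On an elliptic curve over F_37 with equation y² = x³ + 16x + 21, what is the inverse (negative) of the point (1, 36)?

-(1, 36) = (1, -36 mod 37) = (1, 1).

(1, 1)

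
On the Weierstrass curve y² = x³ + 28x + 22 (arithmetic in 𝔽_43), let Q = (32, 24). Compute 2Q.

(2, 0)

tangent at (32, 24): λ = (3·32² + 28)/(2·24) ≡ 4/5. 5⁻¹ ≡ 26 (mod 43), so λ ≡ 4·26 ≡ 18.
  x = λ² - 32 - 32 = 324 - 64 ≡ 2; y = λ·(32 - 2) - 24 ≡ 0. → (2, 0)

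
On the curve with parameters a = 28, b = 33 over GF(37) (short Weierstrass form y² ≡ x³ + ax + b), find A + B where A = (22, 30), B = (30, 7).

(22, 30) + (30, 7). λ = (7 - 30)/(30 - 22) ≡ 14/8 mod 37. 8⁻¹ ≡ 14 (mod 37) since 8·14 = 112 ≡ 1, so λ ≡ 11.
  x = λ² - 22 - 30 = 121 - 52 ≡ 32; y = λ·(22 - 32) - 30 ≡ 8. → (32, 8)

(32, 8)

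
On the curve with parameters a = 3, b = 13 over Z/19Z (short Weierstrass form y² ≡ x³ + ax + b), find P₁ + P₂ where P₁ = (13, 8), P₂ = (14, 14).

(13, 8) + (14, 14). λ = (14 - 8)/(14 - 13) ≡ 6/1 mod 19. 1⁻¹ ≡ 1 (mod 19), so λ ≡ 6.
  x = λ² - 13 - 14 = 36 - 27 ≡ 9; y = λ·(13 - 9) - 8 ≡ 16. → (9, 16)

(9, 16)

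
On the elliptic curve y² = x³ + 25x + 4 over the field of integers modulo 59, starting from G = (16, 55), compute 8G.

O

Double-and-add on 8 = (1000)₂. Start with G = (16, 55) for the leading 1-bit.
double: tangent at (16, 55): λ = (3·16² + 25)/(2·55) ≡ 26/51. 51⁻¹ ≡ 22 (mod 59), so λ ≡ 26·22 ≡ 41.
  x = λ² - 16 - 16 = 1681 - 32 ≡ 56; y = λ·(16 - 56) - 55 ≡ 16. → (56, 16)
double: tangent at (56, 16): λ = (3·56² + 25)/(2·16) ≡ 52/32. 32⁻¹ ≡ 24 (mod 59) since 32·24 = 768 ≡ 1, so λ ≡ 52·24 ≡ 9.
  x = λ² - 56 - 56 = 81 - 112 ≡ 28; y = λ·(56 - 28) - 16 ≡ 0. → (28, 0)
double: (28, 0) + (28, 0): same x and y₁ ≡ -y₂, so the sum is the point at infinity.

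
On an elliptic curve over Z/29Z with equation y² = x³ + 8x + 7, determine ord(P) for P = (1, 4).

2P: tangent at (1, 4): λ = (3·1² + 8)/(2·4) ≡ 11/8. 8⁻¹ ≡ 11 (mod 29), so λ ≡ 11·11 ≡ 5.
  x = λ² - 1 - 1 = 25 - 2 ≡ 23; y = λ·(1 - 23) - 4 ≡ 2. → (23, 2)
3P: (23, 2) + (1, 4). λ = (4 - 2)/(1 - 23) ≡ 2/7 mod 29. 7⁻¹ ≡ 25 (mod 29) since 7·25 = 175 ≡ 1, so λ ≡ 21.
  x = λ² - 23 - 1 = 441 - 24 ≡ 11; y = λ·(23 - 11) - 2 ≡ 18. → (11, 18)
4P: (11, 18) + (1, 4). λ = (4 - 18)/(1 - 11) ≡ 15/19 mod 29. 19⁻¹ ≡ 26 (mod 29) since 19·26 = 494 ≡ 1, so λ ≡ 13.
  x = λ² - 11 - 1 = 169 - 12 ≡ 12; y = λ·(11 - 12) - 18 ≡ 27. → (12, 27)
5P: (12, 27) + (1, 4). λ = (4 - 27)/(1 - 12) ≡ 6/18 mod 29. 18⁻¹ ≡ 21 (mod 29), so λ ≡ 10.
  x = λ² - 12 - 1 = 100 - 13 ≡ 0; y = λ·(12 - 0) - 27 ≡ 6. → (0, 6)
6P: (0, 6) + (1, 4). λ = (4 - 6)/(1 - 0) ≡ 27/1 mod 29. 1⁻¹ ≡ 1 (mod 29) since 1·1 = 1 ≡ 1, so λ ≡ 27.
  x = λ² - 0 - 1 = 729 - 1 ≡ 3; y = λ·(0 - 3) - 6 ≡ 0. → (3, 0)
7P: (3, 0) + (1, 4). λ = (4 - 0)/(1 - 3) ≡ 4/27 mod 29. 27⁻¹ ≡ 14 (mod 29), so λ ≡ 27.
  x = λ² - 3 - 1 = 729 - 4 ≡ 0; y = λ·(3 - 0) - 0 ≡ 23. → (0, 23)
8P: (0, 23) + (1, 4). λ = (4 - 23)/(1 - 0) ≡ 10/1 mod 29. 1⁻¹ ≡ 1 (mod 29), so λ ≡ 10.
  x = λ² - 0 - 1 = 100 - 1 ≡ 12; y = λ·(0 - 12) - 23 ≡ 2. → (12, 2)
9P: (12, 2) + (1, 4). λ = (4 - 2)/(1 - 12) ≡ 2/18 mod 29. 18⁻¹ ≡ 21 (mod 29) since 18·21 = 378 ≡ 1, so λ ≡ 13.
  x = λ² - 12 - 1 = 169 - 13 ≡ 11; y = λ·(12 - 11) - 2 ≡ 11. → (11, 11)
10P: (11, 11) + (1, 4). λ = (4 - 11)/(1 - 11) ≡ 22/19 mod 29. 19⁻¹ ≡ 26 (mod 29), so λ ≡ 21.
  x = λ² - 11 - 1 = 441 - 12 ≡ 23; y = λ·(11 - 23) - 11 ≡ 27. → (23, 27)
11P: (23, 27) + (1, 4). λ = (4 - 27)/(1 - 23) ≡ 6/7 mod 29. 7⁻¹ ≡ 25 (mod 29), so λ ≡ 5.
  x = λ² - 23 - 1 = 25 - 24 ≡ 1; y = λ·(23 - 1) - 27 ≡ 25. → (1, 25)
12P: (1, 25) + (1, 4): same x and y₁ ≡ -y₂, so the sum is O.
12P = O, so the order is 12.

12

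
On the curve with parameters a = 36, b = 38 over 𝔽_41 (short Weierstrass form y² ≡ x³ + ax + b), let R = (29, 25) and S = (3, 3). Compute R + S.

(25, 32)

(29, 25) + (3, 3). λ = (3 - 25)/(3 - 29) ≡ 19/15 mod 41. 15⁻¹ ≡ 11 (mod 41) since 15·11 = 165 ≡ 1, so λ ≡ 4.
  x = λ² - 29 - 3 = 16 - 32 ≡ 25; y = λ·(29 - 25) - 25 ≡ 32. → (25, 32)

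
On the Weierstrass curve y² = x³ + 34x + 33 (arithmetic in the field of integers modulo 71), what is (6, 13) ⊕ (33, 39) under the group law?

(6, 13) + (33, 39). λ = (39 - 13)/(33 - 6) ≡ 26/27 mod 71. 27⁻¹ ≡ 50 (mod 71), so λ ≡ 22.
  x = λ² - 6 - 33 = 484 - 39 ≡ 19; y = λ·(6 - 19) - 13 ≡ 56. → (19, 56)

(19, 56)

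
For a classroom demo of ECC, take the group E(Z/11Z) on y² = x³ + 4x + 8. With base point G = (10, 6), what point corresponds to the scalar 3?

(3, 6)

Repeated addition: build up to 3G.
2G: tangent at (10, 6): λ = (3·10² + 4)/(2·6) ≡ 7/1. 1⁻¹ ≡ 1 (mod 11), so λ ≡ 7·1 ≡ 7.
  x = λ² - 10 - 10 = 49 - 20 ≡ 7; y = λ·(10 - 7) - 6 ≡ 4. → (7, 4)
3G: (7, 4) + (10, 6). λ = (6 - 4)/(10 - 7) ≡ 2/3 mod 11. 3⁻¹ ≡ 4 (mod 11) since 3·4 = 12 ≡ 1, so λ ≡ 8.
  x = λ² - 7 - 10 = 64 - 17 ≡ 3; y = λ·(7 - 3) - 4 ≡ 6. → (3, 6)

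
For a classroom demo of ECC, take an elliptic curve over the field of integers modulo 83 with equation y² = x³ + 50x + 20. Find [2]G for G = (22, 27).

tangent at (22, 27): λ = (3·22² + 50)/(2·27) ≡ 8/54. 54⁻¹ ≡ 20 (mod 83) since 54·20 = 1080 ≡ 1, so λ ≡ 8·20 ≡ 77.
  x = λ² - 22 - 22 = 5929 - 44 ≡ 75; y = λ·(22 - 75) - 27 ≡ 42. → (75, 42)

(75, 42)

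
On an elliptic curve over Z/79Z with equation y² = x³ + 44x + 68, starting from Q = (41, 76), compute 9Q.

(20, 10)

Double-and-add on 9 = (1001)₂. Start with Q = (41, 76) for the leading 1-bit.
double: tangent at (41, 76): λ = (3·41² + 44)/(2·76) ≡ 31/73. 73⁻¹ ≡ 13 (mod 79), so λ ≡ 31·13 ≡ 8.
  x = λ² - 41 - 41 = 64 - 82 ≡ 61; y = λ·(41 - 61) - 76 ≡ 1. → (61, 1)
double: tangent at (61, 1): λ = (3·61² + 44)/(2·1) ≡ 68/2. 2⁻¹ ≡ 40 (mod 79) since 2·40 = 80 ≡ 1, so λ ≡ 68·40 ≡ 34.
  x = λ² - 61 - 61 = 1156 - 122 ≡ 7; y = λ·(61 - 7) - 1 ≡ 18. → (7, 18)
double: tangent at (7, 18): λ = (3·7² + 44)/(2·18) ≡ 33/36. 36⁻¹ ≡ 11 (mod 79), so λ ≡ 33·11 ≡ 47.
  x = λ² - 7 - 7 = 2209 - 14 ≡ 62; y = λ·(7 - 62) - 18 ≡ 4. → (62, 4)
add Q: (62, 4) + (41, 76). λ = (76 - 4)/(41 - 62) ≡ 72/58 mod 79. 58⁻¹ ≡ 15 (mod 79), so λ ≡ 53.
  x = λ² - 62 - 41 = 2809 - 103 ≡ 20; y = λ·(62 - 20) - 4 ≡ 10. → (20, 10)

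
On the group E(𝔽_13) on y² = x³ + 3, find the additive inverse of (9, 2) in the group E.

(9, 11)

-(9, 2) = (9, -2 mod 13) = (9, 11).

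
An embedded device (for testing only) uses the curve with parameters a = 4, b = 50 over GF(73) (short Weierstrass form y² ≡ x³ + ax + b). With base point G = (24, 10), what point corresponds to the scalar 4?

Double-and-add on 4 = (100)₂. Start with G = (24, 10) for the leading 1-bit.
double: tangent at (24, 10): λ = (3·24² + 4)/(2·10) ≡ 53/20. 20⁻¹ ≡ 11 (mod 73), so λ ≡ 53·11 ≡ 72.
  x = λ² - 24 - 24 = 5184 - 48 ≡ 26; y = λ·(24 - 26) - 10 ≡ 65. → (26, 65)
double: tangent at (26, 65): λ = (3·26² + 4)/(2·65) ≡ 61/57. 57⁻¹ ≡ 41 (mod 73) since 57·41 = 2337 ≡ 1, so λ ≡ 61·41 ≡ 19.
  x = λ² - 26 - 26 = 361 - 52 ≡ 17; y = λ·(26 - 17) - 65 ≡ 33. → (17, 33)

(17, 33)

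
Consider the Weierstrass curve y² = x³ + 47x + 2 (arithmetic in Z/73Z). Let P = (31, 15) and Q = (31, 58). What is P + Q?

The two points share x = 31 and their y-coordinates satisfy 15 + 58 ≡ 0 (mod 73), so they are inverses. Their sum is 𝒪.

O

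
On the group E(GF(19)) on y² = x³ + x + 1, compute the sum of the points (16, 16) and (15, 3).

(5, 13)

(16, 16) + (15, 3). λ = (3 - 16)/(15 - 16) ≡ 6/18 mod 19. 18⁻¹ ≡ 18 (mod 19), so λ ≡ 13.
  x = λ² - 16 - 15 = 169 - 31 ≡ 5; y = λ·(16 - 5) - 16 ≡ 13. → (5, 13)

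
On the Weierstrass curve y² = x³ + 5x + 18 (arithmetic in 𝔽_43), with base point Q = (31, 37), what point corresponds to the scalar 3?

(31, 6)

Repeated addition: build up to 3Q.
2Q: tangent at (31, 37): λ = (3·31² + 5)/(2·37) ≡ 7/31. 31⁻¹ ≡ 25 (mod 43), so λ ≡ 7·25 ≡ 3.
  x = λ² - 31 - 31 = 9 - 62 ≡ 33; y = λ·(31 - 33) - 37 ≡ 0. → (33, 0)
3Q: (33, 0) + (31, 37). λ = (37 - 0)/(31 - 33) ≡ 37/41 mod 43. 41⁻¹ ≡ 21 (mod 43) since 41·21 = 861 ≡ 1, so λ ≡ 3.
  x = λ² - 33 - 31 = 9 - 64 ≡ 31; y = λ·(33 - 31) - 0 ≡ 6. → (31, 6)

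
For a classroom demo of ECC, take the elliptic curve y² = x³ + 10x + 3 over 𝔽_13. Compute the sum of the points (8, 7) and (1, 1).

(8, 7) + (1, 1). λ = (1 - 7)/(1 - 8) ≡ 7/6 mod 13. 6⁻¹ ≡ 11 (mod 13), so λ ≡ 12.
  x = λ² - 8 - 1 = 144 - 9 ≡ 5; y = λ·(8 - 5) - 7 ≡ 3. → (5, 3)

(5, 3)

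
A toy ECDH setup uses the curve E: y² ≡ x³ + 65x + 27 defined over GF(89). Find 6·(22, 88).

Write Q = (22, 88).
Repeated addition: build up to 6Q.
2Q: tangent at (22, 88): λ = (3·22² + 65)/(2·88) ≡ 4/87. 87⁻¹ ≡ 44 (mod 89), so λ ≡ 4·44 ≡ 87.
  x = λ² - 22 - 22 = 7569 - 44 ≡ 49; y = λ·(22 - 49) - 88 ≡ 55. → (49, 55)
3Q: (49, 55) + (22, 88). λ = (88 - 55)/(22 - 49) ≡ 33/62 mod 89. 62⁻¹ ≡ 56 (mod 89) since 62·56 = 3472 ≡ 1, so λ ≡ 68.
  x = λ² - 49 - 22 = 4624 - 71 ≡ 14; y = λ·(49 - 14) - 55 ≡ 11. → (14, 11)
4Q: (14, 11) + (22, 88). λ = (88 - 11)/(22 - 14) ≡ 77/8 mod 89. 8⁻¹ ≡ 78 (mod 89), so λ ≡ 43.
  x = λ² - 14 - 22 = 1849 - 36 ≡ 33; y = λ·(14 - 33) - 11 ≡ 62. → (33, 62)
5Q: (33, 62) + (22, 88). λ = (88 - 62)/(22 - 33) ≡ 26/78 mod 89. 78⁻¹ ≡ 8 (mod 89) since 78·8 = 624 ≡ 1, so λ ≡ 30.
  x = λ² - 33 - 22 = 900 - 55 ≡ 44; y = λ·(33 - 44) - 62 ≡ 53. → (44, 53)
6Q: (44, 53) + (22, 88). λ = (88 - 53)/(22 - 44) ≡ 35/67 mod 89. 67⁻¹ ≡ 4 (mod 89), so λ ≡ 51.
  x = λ² - 44 - 22 = 2601 - 66 ≡ 43; y = λ·(44 - 43) - 53 ≡ 87. → (43, 87)

(43, 87)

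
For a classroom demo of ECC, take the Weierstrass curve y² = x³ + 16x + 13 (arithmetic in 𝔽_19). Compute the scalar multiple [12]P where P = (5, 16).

(1, 7)

Double-and-add on 12 = (1100)₂. Start with P = (5, 16) for the leading 1-bit.
double: tangent at (5, 16): λ = (3·5² + 16)/(2·16) ≡ 15/13. 13⁻¹ ≡ 3 (mod 19) since 13·3 = 39 ≡ 1, so λ ≡ 15·3 ≡ 7.
  x = λ² - 5 - 5 = 49 - 10 ≡ 1; y = λ·(5 - 1) - 16 ≡ 12. → (1, 12)
add P: (1, 12) + (5, 16). λ = (16 - 12)/(5 - 1) ≡ 4/4 mod 19. 4⁻¹ ≡ 5 (mod 19), so λ ≡ 1.
  x = λ² - 1 - 5 = 1 - 6 ≡ 14; y = λ·(1 - 14) - 12 ≡ 13. → (14, 13)
double: tangent at (14, 13): λ = (3·14² + 16)/(2·13) ≡ 15/7. 7⁻¹ ≡ 11 (mod 19), so λ ≡ 15·11 ≡ 13.
  x = λ² - 14 - 14 = 169 - 28 ≡ 8; y = λ·(14 - 8) - 13 ≡ 8. → (8, 8)
double: tangent at (8, 8): λ = (3·8² + 16)/(2·8) ≡ 18/16. 16⁻¹ ≡ 6 (mod 19), so λ ≡ 18·6 ≡ 13.
  x = λ² - 8 - 8 = 169 - 16 ≡ 1; y = λ·(8 - 1) - 8 ≡ 7. → (1, 7)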